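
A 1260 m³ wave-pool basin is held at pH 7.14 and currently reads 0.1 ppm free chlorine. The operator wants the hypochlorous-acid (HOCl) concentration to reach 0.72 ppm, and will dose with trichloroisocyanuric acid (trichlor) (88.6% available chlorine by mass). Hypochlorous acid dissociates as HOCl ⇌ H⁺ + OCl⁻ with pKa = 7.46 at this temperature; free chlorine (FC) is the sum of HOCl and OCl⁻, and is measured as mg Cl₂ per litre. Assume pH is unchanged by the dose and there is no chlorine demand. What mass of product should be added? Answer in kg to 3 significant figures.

1.37 kg

Volume: 1260 m³ = 1,260,000 L.
[OCl⁻]/[HOCl] = 10^(pH − pKa) = 10^(7.14 − 7.46) = 0.4786; fraction as HOCl = 1/(1 + 0.4786) = 0.6763.
Free chlorine required for 0.72 ppm HOCl: 0.72 / 0.6763 = 1.065 ppm.
FC to add: 1.065 − 0.1 = 0.9646 mg/L as Cl₂.
Cl₂ equivalent: 0.9646 mg/L × 1,260,000 L = 1215 g.
Product at 88.6% available Cl: 1215 / 0.886 = 1372 g.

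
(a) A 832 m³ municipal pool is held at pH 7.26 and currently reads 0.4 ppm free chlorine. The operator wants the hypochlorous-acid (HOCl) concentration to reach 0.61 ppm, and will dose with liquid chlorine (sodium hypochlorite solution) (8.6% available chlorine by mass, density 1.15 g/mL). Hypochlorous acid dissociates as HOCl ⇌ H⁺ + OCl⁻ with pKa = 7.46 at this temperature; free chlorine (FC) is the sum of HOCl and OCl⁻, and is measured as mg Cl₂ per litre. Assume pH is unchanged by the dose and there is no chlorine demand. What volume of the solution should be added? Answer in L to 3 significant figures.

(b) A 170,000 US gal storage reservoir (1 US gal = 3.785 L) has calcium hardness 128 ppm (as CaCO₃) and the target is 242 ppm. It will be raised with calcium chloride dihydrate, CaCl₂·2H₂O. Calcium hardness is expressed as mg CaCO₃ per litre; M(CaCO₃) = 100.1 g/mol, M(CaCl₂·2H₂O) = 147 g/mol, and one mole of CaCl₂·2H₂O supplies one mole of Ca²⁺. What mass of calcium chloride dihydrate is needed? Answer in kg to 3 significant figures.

(a) Volume: 832 m³ = 832,000 L.
(a) [OCl⁻]/[HOCl] = 10^(pH − pKa) = 10^(7.26 − 7.46) = 0.631; fraction as HOCl = 1/(1 + 0.631) = 0.6131.
(a) Free chlorine required for 0.61 ppm HOCl: 0.61 / 0.6131 = 0.9949 ppm.
(a) FC to add: 0.9949 − 0.4 = 0.5949 mg/L as Cl₂.
(a) Cl₂ equivalent: 0.5949 mg/L × 832,000 L = 494.9 g.
(a) Product at 8.6% available Cl: 494.9 / 0.086 = 5755 g.
(a) Volume: 5755 g ÷ 1.15 g/mL = 5004 mL.

(b) Volume: 170,000 US gal × 3.785 L/gal = 643,450 L.
(b) Hardness to add: (242 − 128) = 114 mg/L as CaCO₃ × 643,450 L = 73,350 g as CaCO₃.
(b) Moles of Ca²⁺ (1 mol Ca²⁺ ≡ 1 mol CaCO₃): 73,350 / 100.1 g/mol = 732.8 mol.
(b) Mass of CaCl₂·2H₂O: 732.8 × 147 = 107,700 g.

(a) 5.00 L; (b) 108 kg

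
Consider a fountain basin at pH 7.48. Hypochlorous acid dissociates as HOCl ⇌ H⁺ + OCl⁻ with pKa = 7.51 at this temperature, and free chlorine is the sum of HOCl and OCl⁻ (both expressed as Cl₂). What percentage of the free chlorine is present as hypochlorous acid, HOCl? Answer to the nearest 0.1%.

[OCl⁻]/[HOCl] = 10^(pH − pKa) = 10^(7.48 − 7.51) = 10^-0.03 = 0.9333.
Fraction as HOCl = 1 / (1 + 0.9333) = 0.5173.

51.7%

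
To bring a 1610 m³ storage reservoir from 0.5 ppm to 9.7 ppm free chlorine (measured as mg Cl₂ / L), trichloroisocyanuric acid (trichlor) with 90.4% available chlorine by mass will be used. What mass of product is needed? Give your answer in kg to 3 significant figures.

Volume: 1610 m³ = 1,610,000 L.
Chlorine deficit: 9.7 − 0.5 = 9.2 ppm = 9.2 mg/L as Cl₂.
Cl₂ equivalent needed: 9.2 mg/L × 1,610,000 L = 14,810,000 mg = 14,810 g.
Product at 90.4% available chlorine: 14,810 / 0.904 = 16,380 g.

16.4 kg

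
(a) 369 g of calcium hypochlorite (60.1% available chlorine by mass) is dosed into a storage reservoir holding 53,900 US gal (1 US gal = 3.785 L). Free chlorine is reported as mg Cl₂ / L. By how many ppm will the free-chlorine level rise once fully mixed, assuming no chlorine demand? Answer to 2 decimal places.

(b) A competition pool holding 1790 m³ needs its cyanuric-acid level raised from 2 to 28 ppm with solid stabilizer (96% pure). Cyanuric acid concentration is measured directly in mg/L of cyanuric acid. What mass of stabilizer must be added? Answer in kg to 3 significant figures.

(a) 1.09 ppm; (b) 48.5 kg

(a) Volume: 53,900 US gal × 3.785 L/gal = 204,012 L.
(a) Available chlorine delivered: 369 g × 0.601 = 221.8 g as Cl₂.
(a) Concentration rise: 221.8 g / 204,012 L = 1.087 mg/L = 1.09 ppm.

(b) Volume: 1790 m³ = 1,790,000 L.
(b) CYA to add: (28 − 2) = 26 mg/L × 1,790,000 L = 46,540 g cyanuric acid.
(b) At 96% purity: 46,540 / 0.96 = 48,480 g product.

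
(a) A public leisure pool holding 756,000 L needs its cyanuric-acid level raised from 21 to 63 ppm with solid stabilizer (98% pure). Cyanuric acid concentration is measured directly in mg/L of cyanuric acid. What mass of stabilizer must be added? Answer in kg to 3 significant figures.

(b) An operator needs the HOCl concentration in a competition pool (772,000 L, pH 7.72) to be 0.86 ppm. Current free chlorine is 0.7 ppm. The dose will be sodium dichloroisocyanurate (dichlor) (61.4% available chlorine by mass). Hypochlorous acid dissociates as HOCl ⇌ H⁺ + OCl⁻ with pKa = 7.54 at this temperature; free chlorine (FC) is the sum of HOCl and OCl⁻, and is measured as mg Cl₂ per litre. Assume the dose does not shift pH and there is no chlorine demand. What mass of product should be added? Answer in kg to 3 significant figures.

(a) 32.4 kg; (b) 1.84 kg

(a) CYA to add: (63 − 21) = 42 mg/L × 756,000 L = 31,750 g cyanuric acid.
(a) At 98% purity: 31,750 / 0.98 = 32,400 g product.

(b) [OCl⁻]/[HOCl] = 10^(pH − pKa) = 10^(7.72 − 7.54) = 1.514; fraction as HOCl = 1/(1 + 1.514) = 0.3978.
(b) Free chlorine required for 0.86 ppm HOCl: 0.86 / 0.3978 = 2.162 ppm.
(b) FC to add: 2.162 − 0.7 = 1.462 mg/L as Cl₂.
(b) Cl₂ equivalent: 1.462 mg/L × 772,000 L = 1128 g.
(b) Product at 61.4% available Cl: 1128 / 0.614 = 1838 g.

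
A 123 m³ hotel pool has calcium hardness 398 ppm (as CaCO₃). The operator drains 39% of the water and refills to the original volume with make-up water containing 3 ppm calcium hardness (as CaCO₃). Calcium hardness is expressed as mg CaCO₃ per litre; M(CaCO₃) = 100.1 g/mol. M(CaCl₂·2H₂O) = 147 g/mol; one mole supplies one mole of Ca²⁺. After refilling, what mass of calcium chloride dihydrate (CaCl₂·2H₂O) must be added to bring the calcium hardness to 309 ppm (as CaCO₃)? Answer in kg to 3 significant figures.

11.7 kg

Volume: 123 m³ = 123,000 L.
After draining 39% and refilling: 398 × 0.61 + 3 × 0.39 = 243.95 ppm.
Deficit to target: 309 − 243.95 = 65.05 mg/L.
As CaCO₃: 65.05 mg/L × 123,000 L = 8001 g; ÷ 100.1 = 79.93 mol Ca²⁺.
Mass: 79.93 × 147 = 11,750 g.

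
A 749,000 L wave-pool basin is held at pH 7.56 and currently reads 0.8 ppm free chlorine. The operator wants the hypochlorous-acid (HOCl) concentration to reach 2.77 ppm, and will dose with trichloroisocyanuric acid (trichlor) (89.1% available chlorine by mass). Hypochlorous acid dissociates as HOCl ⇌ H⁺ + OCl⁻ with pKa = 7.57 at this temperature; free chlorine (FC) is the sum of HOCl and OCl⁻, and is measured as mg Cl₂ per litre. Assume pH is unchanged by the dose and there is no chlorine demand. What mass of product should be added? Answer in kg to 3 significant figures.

[OCl⁻]/[HOCl] = 10^(pH − pKa) = 10^(7.56 − 7.57) = 0.9772; fraction as HOCl = 1/(1 + 0.9772) = 0.5058.
Free chlorine required for 2.77 ppm HOCl: 2.77 / 0.5058 = 5.477 ppm.
FC to add: 5.477 − 0.8 = 4.677 mg/L as Cl₂.
Cl₂ equivalent: 4.677 mg/L × 749,000 L = 3503 g.
Product at 89.1% available Cl: 3503 / 0.891 = 3932 g.

3.93 kg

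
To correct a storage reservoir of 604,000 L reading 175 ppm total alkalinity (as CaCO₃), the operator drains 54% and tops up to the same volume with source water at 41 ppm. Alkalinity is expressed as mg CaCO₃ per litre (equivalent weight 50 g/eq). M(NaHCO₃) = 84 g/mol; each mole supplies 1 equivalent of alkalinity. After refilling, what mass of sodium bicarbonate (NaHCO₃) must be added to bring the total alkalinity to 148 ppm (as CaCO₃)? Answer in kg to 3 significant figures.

46.0 kg

After draining 54% and refilling: 175 × 0.46 + 41 × 0.54 = 102.64 ppm.
Deficit to target: 148 − 102.64 = 45.36 mg/L.
As CaCO₃: 45.36 mg/L × 604,000 L = 27,400 g; ÷ 50 g/eq ÷ 1 = 547.9 mol NaHCO₃.
Mass: 547.9 × 84 = 46,030 g.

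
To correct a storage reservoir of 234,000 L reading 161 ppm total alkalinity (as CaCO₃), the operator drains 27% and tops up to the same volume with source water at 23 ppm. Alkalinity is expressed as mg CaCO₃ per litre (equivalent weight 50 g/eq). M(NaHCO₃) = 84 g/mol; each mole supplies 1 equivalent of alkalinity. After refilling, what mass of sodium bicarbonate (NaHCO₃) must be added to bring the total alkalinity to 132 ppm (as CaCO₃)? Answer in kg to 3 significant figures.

3.25 kg

After draining 27% and refilling: 161 × 0.73 + 23 × 0.27 = 123.74 ppm.
Deficit to target: 132 − 123.74 = 8.26 mg/L.
As CaCO₃: 8.26 mg/L × 234,000 L = 1933 g; ÷ 50 g/eq ÷ 1 = 38.66 mol NaHCO₃.
Mass: 38.66 × 84 = 3247 g.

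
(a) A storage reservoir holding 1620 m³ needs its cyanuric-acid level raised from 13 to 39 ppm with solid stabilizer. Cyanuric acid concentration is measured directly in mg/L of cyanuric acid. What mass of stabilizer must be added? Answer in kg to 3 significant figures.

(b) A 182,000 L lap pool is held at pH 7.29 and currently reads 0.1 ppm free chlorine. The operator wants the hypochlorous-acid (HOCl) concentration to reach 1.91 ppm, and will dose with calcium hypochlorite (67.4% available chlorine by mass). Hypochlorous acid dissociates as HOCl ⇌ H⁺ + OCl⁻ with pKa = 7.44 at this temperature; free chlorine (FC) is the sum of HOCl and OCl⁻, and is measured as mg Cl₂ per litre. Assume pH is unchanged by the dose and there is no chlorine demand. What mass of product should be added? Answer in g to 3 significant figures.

(a) 42.1 kg; (b) 854 g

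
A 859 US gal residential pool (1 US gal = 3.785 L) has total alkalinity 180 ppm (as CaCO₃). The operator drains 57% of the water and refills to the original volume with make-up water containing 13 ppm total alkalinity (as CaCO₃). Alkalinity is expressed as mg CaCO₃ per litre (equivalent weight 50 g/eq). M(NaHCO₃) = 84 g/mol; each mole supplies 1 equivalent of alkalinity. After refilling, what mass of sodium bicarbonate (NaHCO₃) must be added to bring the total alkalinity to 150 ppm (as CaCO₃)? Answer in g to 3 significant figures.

Volume: 859 US gal × 3.785 L/gal = 3,251 L.
After draining 57% and refilling: 180 × 0.43 + 13 × 0.57 = 84.81 ppm.
Deficit to target: 150 − 84.81 = 65.19 mg/L.
As CaCO₃: 65.19 mg/L × 3,251 L = 212 g; ÷ 50 g/eq ÷ 1 = 4.239 mol NaHCO₃.
Mass: 4.239 × 84 = 356.1 g.

356 g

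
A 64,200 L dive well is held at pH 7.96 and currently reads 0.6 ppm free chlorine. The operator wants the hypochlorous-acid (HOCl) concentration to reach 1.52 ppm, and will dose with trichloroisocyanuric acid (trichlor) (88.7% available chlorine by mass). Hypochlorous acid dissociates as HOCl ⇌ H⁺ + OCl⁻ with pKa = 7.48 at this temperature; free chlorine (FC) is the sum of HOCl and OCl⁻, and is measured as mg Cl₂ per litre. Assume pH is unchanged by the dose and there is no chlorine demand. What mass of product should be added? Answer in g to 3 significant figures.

[OCl⁻]/[HOCl] = 10^(pH − pKa) = 10^(7.96 − 7.48) = 3.02; fraction as HOCl = 1/(1 + 3.02) = 0.2488.
Free chlorine required for 1.52 ppm HOCl: 1.52 / 0.2488 = 6.11 ppm.
FC to add: 6.11 − 0.6 = 5.51 mg/L as Cl₂.
Cl₂ equivalent: 5.51 mg/L × 64,200 L = 353.8 g.
Product at 88.7% available Cl: 353.8 / 0.887 = 398.8 g.

399 g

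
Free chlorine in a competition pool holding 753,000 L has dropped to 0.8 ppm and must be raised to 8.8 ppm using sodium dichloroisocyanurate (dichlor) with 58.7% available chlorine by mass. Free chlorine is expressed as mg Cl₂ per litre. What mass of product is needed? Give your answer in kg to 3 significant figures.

10.3 kg

Chlorine deficit: 8.8 − 0.8 = 8 ppm = 8 mg/L as Cl₂.
Cl₂ equivalent needed: 8 mg/L × 753,000 L = 6,024,000 mg = 6024 g.
Product at 58.7% available chlorine: 6024 / 0.587 = 10,260 g.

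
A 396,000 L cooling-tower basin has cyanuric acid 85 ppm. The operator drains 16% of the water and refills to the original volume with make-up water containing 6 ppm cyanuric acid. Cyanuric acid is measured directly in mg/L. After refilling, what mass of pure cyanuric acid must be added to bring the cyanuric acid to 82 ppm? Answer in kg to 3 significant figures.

After draining 16% and refilling: 85 × 0.84 + 6 × 0.16 = 72.36 ppm.
Deficit to target: 82 − 72.36 = 9.64 mg/L.
Mass: 9.64 mg/L × 396,000 L = 3817 g cyanuric acid.

3.82 kg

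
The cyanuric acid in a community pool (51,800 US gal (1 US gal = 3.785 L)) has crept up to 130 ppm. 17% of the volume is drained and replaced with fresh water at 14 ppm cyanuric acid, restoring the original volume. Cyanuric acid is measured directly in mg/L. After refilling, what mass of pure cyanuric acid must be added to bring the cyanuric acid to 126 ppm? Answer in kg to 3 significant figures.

Volume: 51,800 US gal × 3.785 L/gal = 196,063 L.
After draining 17% and refilling: 130 × 0.83 + 14 × 0.17 = 110.28 ppm.
Deficit to target: 126 − 110.28 = 15.72 mg/L.
Mass: 15.72 mg/L × 196,063 L = 3082 g cyanuric acid.

3.08 kg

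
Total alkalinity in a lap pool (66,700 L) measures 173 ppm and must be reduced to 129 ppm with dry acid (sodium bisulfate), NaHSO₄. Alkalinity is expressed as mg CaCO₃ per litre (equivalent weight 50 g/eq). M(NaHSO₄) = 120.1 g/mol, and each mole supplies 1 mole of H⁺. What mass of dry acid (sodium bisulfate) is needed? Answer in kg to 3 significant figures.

Alkalinity to neutralize: (173 − 129) = 44 mg/L as CaCO₃ × 66,700 L = 2935 g as CaCO₃.
Equivalents of H⁺ required: 2935 ÷ 50 g/eq = 58.7 eq = 58.7 mol NaHSO₄.
Mass of NaHSO₄: 58.7 × 120.1 = 7049 g.

7.05 kg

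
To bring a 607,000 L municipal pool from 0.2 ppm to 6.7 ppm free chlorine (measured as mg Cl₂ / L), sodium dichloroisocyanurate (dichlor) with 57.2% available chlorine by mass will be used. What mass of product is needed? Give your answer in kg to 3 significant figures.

Chlorine deficit: 6.7 − 0.2 = 6.5 ppm = 6.5 mg/L as Cl₂.
Cl₂ equivalent needed: 6.5 mg/L × 607,000 L = 3,946,000 mg = 3946 g.
Product at 57.2% available chlorine: 3946 / 0.572 = 6898 g.

6.90 kg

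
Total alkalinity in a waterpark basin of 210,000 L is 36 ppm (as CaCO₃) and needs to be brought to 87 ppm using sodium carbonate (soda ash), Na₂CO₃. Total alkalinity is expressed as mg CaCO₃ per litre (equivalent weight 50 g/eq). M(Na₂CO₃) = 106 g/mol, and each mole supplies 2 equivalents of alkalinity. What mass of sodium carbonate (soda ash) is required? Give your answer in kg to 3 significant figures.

Alkalinity to add: (87 − 36) = 51 mg/L as CaCO₃ × 210,000 L = 10,710 g as CaCO₃.
Equivalents: 10,710 g ÷ 50 g/eq = 214.2 eq.
Each mole of Na₂CO₃ supplies 2 eq, so 214.2 / 2 = 107.1 mol.
Mass: 107.1 mol × 106 g/mol = 11,350 g.

11.4 kg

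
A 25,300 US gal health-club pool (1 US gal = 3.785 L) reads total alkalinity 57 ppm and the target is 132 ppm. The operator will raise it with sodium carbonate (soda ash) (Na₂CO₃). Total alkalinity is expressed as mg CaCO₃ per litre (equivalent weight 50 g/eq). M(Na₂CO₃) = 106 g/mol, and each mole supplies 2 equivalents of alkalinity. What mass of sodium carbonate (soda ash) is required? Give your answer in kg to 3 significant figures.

Volume: 25,300 US gal × 3.785 L/gal = 95,760 L.
Alkalinity to add: (132 − 57) = 75 mg/L as CaCO₃ × 95,760 L = 7182 g as CaCO₃.
Equivalents: 7182 g ÷ 50 g/eq = 143.6 eq.
Each mole of Na₂CO₃ supplies 2 eq, so 143.6 / 2 = 71.82 mol.
Mass: 71.82 mol × 106 g/mol = 7613 g.

7.61 kg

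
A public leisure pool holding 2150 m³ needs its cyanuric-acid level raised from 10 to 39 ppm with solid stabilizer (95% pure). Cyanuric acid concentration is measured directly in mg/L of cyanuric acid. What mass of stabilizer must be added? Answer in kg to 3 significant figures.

Volume: 2150 m³ = 2,150,000 L.
CYA to add: (39 − 10) = 29 mg/L × 2,150,000 L = 62,350 g cyanuric acid.
At 95% purity: 62,350 / 0.95 = 65,630 g product.

65.6 kg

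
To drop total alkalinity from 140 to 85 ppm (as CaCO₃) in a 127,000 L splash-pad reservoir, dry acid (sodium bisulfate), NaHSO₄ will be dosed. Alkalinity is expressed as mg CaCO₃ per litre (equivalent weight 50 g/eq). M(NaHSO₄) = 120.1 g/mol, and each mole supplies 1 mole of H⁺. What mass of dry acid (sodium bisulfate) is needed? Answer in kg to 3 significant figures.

16.8 kg

Alkalinity to neutralize: (140 − 85) = 55 mg/L as CaCO₃ × 127,000 L = 6985 g as CaCO₃.
Equivalents of H⁺ required: 6985 ÷ 50 g/eq = 139.7 eq = 139.7 mol NaHSO₄.
Mass of NaHSO₄: 139.7 × 120.1 = 16,780 g.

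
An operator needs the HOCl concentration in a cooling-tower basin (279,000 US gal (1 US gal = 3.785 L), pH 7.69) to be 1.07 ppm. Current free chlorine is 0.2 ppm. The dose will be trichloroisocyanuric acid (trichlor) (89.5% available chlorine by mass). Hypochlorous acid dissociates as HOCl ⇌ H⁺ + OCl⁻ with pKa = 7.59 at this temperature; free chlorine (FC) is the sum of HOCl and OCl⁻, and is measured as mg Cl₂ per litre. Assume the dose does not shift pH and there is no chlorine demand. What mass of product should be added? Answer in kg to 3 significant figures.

2.62 kg

Volume: 279,000 US gal × 3.785 L/gal = 1,056,015 L.
[OCl⁻]/[HOCl] = 10^(pH − pKa) = 10^(7.69 − 7.59) = 1.259; fraction as HOCl = 1/(1 + 1.259) = 0.4427.
Free chlorine required for 1.07 ppm HOCl: 1.07 / 0.4427 = 2.417 ppm.
FC to add: 2.417 − 0.2 = 2.217 mg/L as Cl₂.
Cl₂ equivalent: 2.217 mg/L × 1,056,015 L = 2341 g.
Product at 89.5% available Cl: 2341 / 0.895 = 2616 g.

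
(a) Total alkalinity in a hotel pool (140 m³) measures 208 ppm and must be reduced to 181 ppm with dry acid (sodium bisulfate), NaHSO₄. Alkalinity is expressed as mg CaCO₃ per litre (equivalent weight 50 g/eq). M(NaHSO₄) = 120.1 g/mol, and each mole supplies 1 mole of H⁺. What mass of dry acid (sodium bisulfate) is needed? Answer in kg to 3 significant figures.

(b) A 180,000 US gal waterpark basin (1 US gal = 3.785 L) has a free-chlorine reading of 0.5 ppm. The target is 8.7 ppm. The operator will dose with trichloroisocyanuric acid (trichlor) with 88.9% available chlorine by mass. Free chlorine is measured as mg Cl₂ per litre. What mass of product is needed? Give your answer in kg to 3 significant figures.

(a) 9.08 kg; (b) 6.28 kg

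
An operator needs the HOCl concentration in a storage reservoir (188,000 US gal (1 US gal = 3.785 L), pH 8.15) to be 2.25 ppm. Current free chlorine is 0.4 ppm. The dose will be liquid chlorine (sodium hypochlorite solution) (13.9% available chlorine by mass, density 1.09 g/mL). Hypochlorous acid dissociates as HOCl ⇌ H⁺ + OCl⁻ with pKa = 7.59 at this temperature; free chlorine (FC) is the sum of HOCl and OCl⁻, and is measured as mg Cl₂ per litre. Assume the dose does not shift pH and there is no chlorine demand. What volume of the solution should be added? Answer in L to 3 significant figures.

47.1 L

Volume: 188,000 US gal × 3.785 L/gal = 711,580 L.
[OCl⁻]/[HOCl] = 10^(pH − pKa) = 10^(8.15 − 7.59) = 3.631; fraction as HOCl = 1/(1 + 3.631) = 0.2159.
Free chlorine required for 2.25 ppm HOCl: 2.25 / 0.2159 = 10.42 ppm.
FC to add: 10.42 − 0.4 = 10.02 mg/L as Cl₂.
Cl₂ equivalent: 10.02 mg/L × 711,580 L = 7130 g.
Product at 13.9% available Cl: 7130 / 0.139 = 51,290 g.
Volume: 51,290 g ÷ 1.09 g/mL = 47,060 mL.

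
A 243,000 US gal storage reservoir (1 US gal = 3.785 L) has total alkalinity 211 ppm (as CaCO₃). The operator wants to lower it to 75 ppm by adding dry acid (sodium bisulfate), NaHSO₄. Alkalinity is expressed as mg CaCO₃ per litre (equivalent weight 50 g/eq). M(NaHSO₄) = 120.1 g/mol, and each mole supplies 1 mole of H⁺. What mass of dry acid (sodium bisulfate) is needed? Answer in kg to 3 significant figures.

Volume: 243,000 US gal × 3.785 L/gal = 919,755 L.
Alkalinity to neutralize: (211 − 75) = 136 mg/L as CaCO₃ × 919,755 L = 125,100 g as CaCO₃.
Equivalents of H⁺ required: 125,100 ÷ 50 g/eq = 2502 eq = 2502 mol NaHSO₄.
Mass of NaHSO₄: 2502 × 120.1 = 300,500 g.

300 kg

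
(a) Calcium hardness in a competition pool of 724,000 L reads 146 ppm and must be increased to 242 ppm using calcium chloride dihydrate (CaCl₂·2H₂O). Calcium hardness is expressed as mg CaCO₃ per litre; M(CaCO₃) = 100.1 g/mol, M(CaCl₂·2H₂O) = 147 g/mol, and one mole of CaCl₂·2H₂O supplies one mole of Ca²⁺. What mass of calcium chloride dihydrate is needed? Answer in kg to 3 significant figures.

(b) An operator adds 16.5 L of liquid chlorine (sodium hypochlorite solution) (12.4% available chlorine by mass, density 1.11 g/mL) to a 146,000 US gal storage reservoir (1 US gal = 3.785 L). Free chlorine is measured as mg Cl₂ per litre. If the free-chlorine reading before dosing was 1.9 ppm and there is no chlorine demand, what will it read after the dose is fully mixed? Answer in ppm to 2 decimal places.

(a) 102 kg; (b) 6.01 ppm

(a) Hardness to add: (242 − 146) = 96 mg/L as CaCO₃ × 724,000 L = 69,500 g as CaCO₃.
(a) Moles of Ca²⁺ (1 mol Ca²⁺ ≡ 1 mol CaCO₃): 69,500 / 100.1 g/mol = 694.3 mol.
(a) Mass of CaCl₂·2H₂O: 694.3 × 147 = 102,100 g.

(b) Volume: 146,000 US gal × 3.785 L/gal = 552,610 L.
(b) Mass of solution: 16.5 L × 1000 mL/L × 1.11 g/mL = 18,320 g.
(b) Available chlorine delivered: 18,320 g × 0.124 = 2271 g as Cl₂.
(b) Concentration rise: 2271 g / 552,610 L = 4.11 mg/L = 4.11 ppm.
(b) Final FC: 1.9 + 4.11 = 6.01 ppm.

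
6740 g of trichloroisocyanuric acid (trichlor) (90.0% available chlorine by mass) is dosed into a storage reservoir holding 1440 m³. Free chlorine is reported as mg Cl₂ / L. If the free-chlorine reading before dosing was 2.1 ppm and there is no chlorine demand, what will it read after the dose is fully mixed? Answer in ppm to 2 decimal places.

Volume: 1440 m³ = 1,440,000 L.
Available chlorine delivered: 6740 g × 0.9 = 6066 g as Cl₂.
Concentration rise: 6066 g / 1,440,000 L = 4.213 mg/L = 4.21 ppm.
Final FC: 2.1 + 4.21 = 6.31 ppm.

6.31 ppm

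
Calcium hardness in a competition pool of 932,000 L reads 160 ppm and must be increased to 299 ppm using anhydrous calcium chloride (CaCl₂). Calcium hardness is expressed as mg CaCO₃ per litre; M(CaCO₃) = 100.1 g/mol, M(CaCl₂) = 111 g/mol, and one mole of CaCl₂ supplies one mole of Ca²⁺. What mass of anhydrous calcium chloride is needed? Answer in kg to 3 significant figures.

144 kg

Hardness to add: (299 − 160) = 139 mg/L as CaCO₃ × 932,000 L = 129,500 g as CaCO₃.
Moles of Ca²⁺ (1 mol Ca²⁺ ≡ 1 mol CaCO₃): 129,500 / 100.1 g/mol = 1294 mol.
Mass of CaCl₂: 1294 × 111 = 143,700 g.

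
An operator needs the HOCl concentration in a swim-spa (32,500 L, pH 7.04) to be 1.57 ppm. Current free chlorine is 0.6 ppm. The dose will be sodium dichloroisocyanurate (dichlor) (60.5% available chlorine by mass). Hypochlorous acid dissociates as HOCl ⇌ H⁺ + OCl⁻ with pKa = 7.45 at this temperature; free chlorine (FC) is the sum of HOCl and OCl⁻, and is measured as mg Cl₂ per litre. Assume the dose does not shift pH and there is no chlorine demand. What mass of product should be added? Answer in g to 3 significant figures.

84.9 g

[OCl⁻]/[HOCl] = 10^(pH − pKa) = 10^(7.04 − 7.45) = 0.389; fraction as HOCl = 1/(1 + 0.389) = 0.7199.
Free chlorine required for 1.57 ppm HOCl: 1.57 / 0.7199 = 2.181 ppm.
FC to add: 2.181 − 0.6 = 1.581 mg/L as Cl₂.
Cl₂ equivalent: 1.581 mg/L × 32,500 L = 51.38 g.
Product at 60.5% available Cl: 51.38 / 0.605 = 84.92 g.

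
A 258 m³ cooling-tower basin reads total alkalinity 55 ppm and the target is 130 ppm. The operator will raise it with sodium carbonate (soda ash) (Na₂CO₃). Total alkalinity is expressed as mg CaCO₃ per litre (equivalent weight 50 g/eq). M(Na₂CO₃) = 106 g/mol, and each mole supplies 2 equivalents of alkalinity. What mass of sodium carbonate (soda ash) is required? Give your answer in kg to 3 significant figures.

20.5 kg

Volume: 258 m³ = 258,000 L.
Alkalinity to add: (130 − 55) = 75 mg/L as CaCO₃ × 258,000 L = 19,350 g as CaCO₃.
Equivalents: 19,350 g ÷ 50 g/eq = 387 eq.
Each mole of Na₂CO₃ supplies 2 eq, so 387 / 2 = 193.5 mol.
Mass: 193.5 mol × 106 g/mol = 20,510 g.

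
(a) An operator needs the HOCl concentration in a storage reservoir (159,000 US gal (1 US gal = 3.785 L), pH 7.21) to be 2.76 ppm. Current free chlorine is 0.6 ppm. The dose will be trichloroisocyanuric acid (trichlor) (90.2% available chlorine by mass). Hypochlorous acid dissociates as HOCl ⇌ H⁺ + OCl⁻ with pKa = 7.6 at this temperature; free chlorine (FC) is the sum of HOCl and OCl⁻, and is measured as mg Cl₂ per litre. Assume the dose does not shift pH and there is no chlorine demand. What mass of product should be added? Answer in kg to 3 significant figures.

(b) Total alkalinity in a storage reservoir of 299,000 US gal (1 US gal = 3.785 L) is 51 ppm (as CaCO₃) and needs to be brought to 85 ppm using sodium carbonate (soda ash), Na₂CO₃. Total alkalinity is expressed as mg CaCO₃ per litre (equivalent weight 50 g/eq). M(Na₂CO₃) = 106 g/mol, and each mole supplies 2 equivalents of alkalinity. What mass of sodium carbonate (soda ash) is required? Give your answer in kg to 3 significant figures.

(a) 2.19 kg; (b) 40.8 kg

(a) Volume: 159,000 US gal × 3.785 L/gal = 601,815 L.
(a) [OCl⁻]/[HOCl] = 10^(pH − pKa) = 10^(7.21 − 7.6) = 0.4074; fraction as HOCl = 1/(1 + 0.4074) = 0.7105.
(a) Free chlorine required for 2.76 ppm HOCl: 2.76 / 0.7105 = 3.884 ppm.
(a) FC to add: 3.884 − 0.6 = 3.284 mg/L as Cl₂.
(a) Cl₂ equivalent: 3.284 mg/L × 601,815 L = 1977 g.
(a) Product at 90.2% available Cl: 1977 / 0.902 = 2191 g.

(b) Volume: 299,000 US gal × 3.785 L/gal = 1,131,715 L.
(b) Alkalinity to add: (85 − 51) = 34 mg/L as CaCO₃ × 1,131,715 L = 38,480 g as CaCO₃.
(b) Equivalents: 38,480 g ÷ 50 g/eq = 769.6 eq.
(b) Each mole of Na₂CO₃ supplies 2 eq, so 769.6 / 2 = 384.8 mol.
(b) Mass: 384.8 mol × 106 g/mol = 40,790 g.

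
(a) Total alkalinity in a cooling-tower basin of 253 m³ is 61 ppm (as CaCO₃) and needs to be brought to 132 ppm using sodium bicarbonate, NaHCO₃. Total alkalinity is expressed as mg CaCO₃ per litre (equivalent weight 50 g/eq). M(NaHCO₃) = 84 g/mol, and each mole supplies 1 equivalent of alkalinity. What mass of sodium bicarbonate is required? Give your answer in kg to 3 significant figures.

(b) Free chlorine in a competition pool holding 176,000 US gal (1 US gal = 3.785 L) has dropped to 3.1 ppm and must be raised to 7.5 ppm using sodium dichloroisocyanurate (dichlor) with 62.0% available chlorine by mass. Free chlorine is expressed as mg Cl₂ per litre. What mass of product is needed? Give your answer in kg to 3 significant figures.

(a) 30.2 kg; (b) 4.73 kg

(a) Volume: 253 m³ = 253,000 L.
(a) Alkalinity to add: (132 − 61) = 71 mg/L as CaCO₃ × 253,000 L = 17,960 g as CaCO₃.
(a) Equivalents: 17,960 g ÷ 50 g/eq = 359.3 eq.
(a) NaHCO₃ supplies 1 eq per mole → 359.3 mol.
(a) Mass: 359.3 mol × 84 g/mol = 30,180 g.

(b) Volume: 176,000 US gal × 3.785 L/gal = 666,160 L.
(b) Chlorine deficit: 7.5 − 3.1 = 4.4 ppm = 4.4 mg/L as Cl₂.
(b) Cl₂ equivalent needed: 4.4 mg/L × 666,160 L = 2,931,000 mg = 2931 g.
(b) Product at 62.0% available chlorine: 2931 / 0.62 = 4728 g.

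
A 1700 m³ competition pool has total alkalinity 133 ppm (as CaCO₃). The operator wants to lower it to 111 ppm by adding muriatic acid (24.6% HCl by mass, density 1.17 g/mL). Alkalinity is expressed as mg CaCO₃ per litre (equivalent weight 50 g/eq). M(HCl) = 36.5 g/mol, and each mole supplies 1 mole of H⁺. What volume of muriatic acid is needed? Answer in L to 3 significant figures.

Volume: 1700 m³ = 1,700,000 L.
Alkalinity to neutralize: (133 − 111) = 22 mg/L as CaCO₃ × 1,700,000 L = 37,400 g as CaCO₃.
Equivalents of H⁺ required: 37,400 ÷ 50 g/eq = 748 eq = 748 mol HCl.
Mass of HCl: 748 × 36.5 = 27,300 g.
Mass of 24.6% solution: 27,300 / 0.246 = 111,000 g.
Volume: 111,000 g ÷ 1.17 g/mL = 94,860 mL.

94.9 L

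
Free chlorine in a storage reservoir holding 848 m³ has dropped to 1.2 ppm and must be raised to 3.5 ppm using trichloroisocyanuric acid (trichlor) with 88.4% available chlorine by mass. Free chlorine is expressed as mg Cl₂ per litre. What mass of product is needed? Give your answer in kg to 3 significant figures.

2.21 kg

Volume: 848 m³ = 848,000 L.
Chlorine deficit: 3.5 − 1.2 = 2.3 ppm = 2.3 mg/L as Cl₂.
Cl₂ equivalent needed: 2.3 mg/L × 848,000 L = 1,950,000 mg = 1950 g.
Product at 88.4% available chlorine: 1950 / 0.884 = 2206 g.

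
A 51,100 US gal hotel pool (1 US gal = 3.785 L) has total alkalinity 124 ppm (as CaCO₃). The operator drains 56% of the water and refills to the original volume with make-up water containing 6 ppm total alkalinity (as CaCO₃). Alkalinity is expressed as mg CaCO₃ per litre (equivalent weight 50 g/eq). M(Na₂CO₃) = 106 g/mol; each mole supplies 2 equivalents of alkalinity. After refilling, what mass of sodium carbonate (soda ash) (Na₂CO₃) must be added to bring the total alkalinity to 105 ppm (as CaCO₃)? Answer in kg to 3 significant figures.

Volume: 51,100 US gal × 3.785 L/gal = 193,414 L.
After draining 56% and refilling: 124 × 0.44 + 6 × 0.56 = 57.92 ppm.
Deficit to target: 105 − 57.92 = 47.08 mg/L.
As CaCO₃: 47.08 mg/L × 193,414 L = 9106 g; ÷ 50 g/eq ÷ 2 = 91.06 mol Na₂CO₃.
Mass: 91.06 × 106 = 9652 g.

9.65 kg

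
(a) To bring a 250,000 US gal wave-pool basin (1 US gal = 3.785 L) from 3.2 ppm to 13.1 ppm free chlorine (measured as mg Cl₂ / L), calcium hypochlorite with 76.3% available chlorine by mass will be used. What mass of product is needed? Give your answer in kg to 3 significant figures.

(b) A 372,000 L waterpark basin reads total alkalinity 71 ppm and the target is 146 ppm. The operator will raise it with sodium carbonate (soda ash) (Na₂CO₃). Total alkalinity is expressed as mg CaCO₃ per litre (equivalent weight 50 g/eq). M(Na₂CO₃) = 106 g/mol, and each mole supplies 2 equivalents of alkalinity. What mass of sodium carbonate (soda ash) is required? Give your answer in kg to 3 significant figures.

(a) 12.3 kg; (b) 29.6 kg

(a) Volume: 250,000 US gal × 3.785 L/gal = 946,250 L.
(a) Chlorine deficit: 13.1 − 3.2 = 9.9 ppm = 9.9 mg/L as Cl₂.
(a) Cl₂ equivalent needed: 9.9 mg/L × 946,250 L = 9,368,000 mg = 9368 g.
(a) Product at 76.3% available chlorine: 9368 / 0.763 = 12,280 g.

(b) Alkalinity to add: (146 − 71) = 75 mg/L as CaCO₃ × 372,000 L = 27,900 g as CaCO₃.
(b) Equivalents: 27,900 g ÷ 50 g/eq = 558 eq.
(b) Each mole of Na₂CO₃ supplies 2 eq, so 558 / 2 = 279 mol.
(b) Mass: 279 mol × 106 g/mol = 29,570 g.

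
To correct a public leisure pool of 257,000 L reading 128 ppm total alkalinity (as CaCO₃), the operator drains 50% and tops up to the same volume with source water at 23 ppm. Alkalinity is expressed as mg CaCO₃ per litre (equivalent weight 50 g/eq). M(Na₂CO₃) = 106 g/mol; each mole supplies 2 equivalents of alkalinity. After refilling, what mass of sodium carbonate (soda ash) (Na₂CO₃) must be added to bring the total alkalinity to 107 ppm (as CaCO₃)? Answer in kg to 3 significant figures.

8.58 kg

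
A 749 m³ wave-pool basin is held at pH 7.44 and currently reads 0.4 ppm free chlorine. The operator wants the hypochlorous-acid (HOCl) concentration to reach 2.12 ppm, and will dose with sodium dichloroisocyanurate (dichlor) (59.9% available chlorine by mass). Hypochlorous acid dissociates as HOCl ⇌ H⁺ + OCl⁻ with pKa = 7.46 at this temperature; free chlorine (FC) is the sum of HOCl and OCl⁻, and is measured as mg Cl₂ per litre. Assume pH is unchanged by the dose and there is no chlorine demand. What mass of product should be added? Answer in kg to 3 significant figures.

Volume: 749 m³ = 749,000 L.
[OCl⁻]/[HOCl] = 10^(pH − pKa) = 10^(7.44 − 7.46) = 0.955; fraction as HOCl = 1/(1 + 0.955) = 0.5115.
Free chlorine required for 2.12 ppm HOCl: 2.12 / 0.5115 = 4.145 ppm.
FC to add: 4.145 − 0.4 = 3.745 mg/L as Cl₂.
Cl₂ equivalent: 3.745 mg/L × 749,000 L = 2805 g.
Product at 59.9% available Cl: 2805 / 0.599 = 4682 g.

4.68 kg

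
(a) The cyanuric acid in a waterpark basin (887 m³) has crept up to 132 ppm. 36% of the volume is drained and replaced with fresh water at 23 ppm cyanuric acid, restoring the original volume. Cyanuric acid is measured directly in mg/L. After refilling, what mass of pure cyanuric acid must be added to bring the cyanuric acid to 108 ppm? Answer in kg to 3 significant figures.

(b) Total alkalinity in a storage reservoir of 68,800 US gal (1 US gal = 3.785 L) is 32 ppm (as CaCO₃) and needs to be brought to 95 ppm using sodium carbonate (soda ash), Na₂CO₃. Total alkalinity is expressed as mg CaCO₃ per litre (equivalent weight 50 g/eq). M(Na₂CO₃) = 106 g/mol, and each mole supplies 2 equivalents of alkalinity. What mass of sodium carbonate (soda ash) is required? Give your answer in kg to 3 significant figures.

(a) 13.5 kg; (b) 17.4 kg

(a) Volume: 887 m³ = 887,000 L.
(a) After draining 36% and refilling: 132 × 0.64 + 23 × 0.36 = 92.76 ppm.
(a) Deficit to target: 108 − 92.76 = 15.24 mg/L.
(a) Mass: 15.24 mg/L × 887,000 L = 13,520 g cyanuric acid.

(b) Volume: 68,800 US gal × 3.785 L/gal = 260,408 L.
(b) Alkalinity to add: (95 − 32) = 63 mg/L as CaCO₃ × 260,408 L = 16,410 g as CaCO₃.
(b) Equivalents: 16,410 g ÷ 50 g/eq = 328.1 eq.
(b) Each mole of Na₂CO₃ supplies 2 eq, so 328.1 / 2 = 164.1 mol.
(b) Mass: 164.1 mol × 106 g/mol = 17,390 g.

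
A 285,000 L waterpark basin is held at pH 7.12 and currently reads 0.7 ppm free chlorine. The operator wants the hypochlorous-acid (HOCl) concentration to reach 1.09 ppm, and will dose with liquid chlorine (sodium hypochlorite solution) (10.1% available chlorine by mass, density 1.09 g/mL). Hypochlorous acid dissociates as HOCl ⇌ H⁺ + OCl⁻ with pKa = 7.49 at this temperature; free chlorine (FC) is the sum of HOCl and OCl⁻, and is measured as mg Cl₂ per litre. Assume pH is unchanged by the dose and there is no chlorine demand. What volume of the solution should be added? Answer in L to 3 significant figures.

2.21 L

[OCl⁻]/[HOCl] = 10^(pH − pKa) = 10^(7.12 − 7.49) = 0.4266; fraction as HOCl = 1/(1 + 0.4266) = 0.701.
Free chlorine required for 1.09 ppm HOCl: 1.09 / 0.701 = 1.555 ppm.
FC to add: 1.555 − 0.7 = 0.855 mg/L as Cl₂.
Cl₂ equivalent: 0.855 mg/L × 285,000 L = 243.7 g.
Product at 10.1% available Cl: 243.7 / 0.101 = 2413 g.
Volume: 2413 g ÷ 1.09 g/mL = 2213 mL.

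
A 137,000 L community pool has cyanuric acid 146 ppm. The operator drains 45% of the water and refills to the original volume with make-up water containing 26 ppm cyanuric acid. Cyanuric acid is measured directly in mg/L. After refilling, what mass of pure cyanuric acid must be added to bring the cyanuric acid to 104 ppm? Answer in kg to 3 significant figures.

After draining 45% and refilling: 146 × 0.55 + 26 × 0.45 = 92 ppm.
Deficit to target: 104 − 92 = 12 mg/L.
Mass: 12 mg/L × 137,000 L = 1644 g cyanuric acid.

1.64 kg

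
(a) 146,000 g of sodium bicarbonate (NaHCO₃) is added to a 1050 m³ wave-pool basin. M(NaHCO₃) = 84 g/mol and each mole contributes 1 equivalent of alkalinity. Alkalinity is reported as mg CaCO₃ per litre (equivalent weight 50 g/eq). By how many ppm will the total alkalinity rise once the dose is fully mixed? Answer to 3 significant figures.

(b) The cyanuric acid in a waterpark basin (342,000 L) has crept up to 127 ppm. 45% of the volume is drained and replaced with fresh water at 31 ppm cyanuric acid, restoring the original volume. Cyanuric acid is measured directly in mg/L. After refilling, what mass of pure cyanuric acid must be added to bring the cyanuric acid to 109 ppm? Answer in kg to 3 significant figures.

(a) Volume: 1050 m³ = 1,050,000 L.
(a) Moles of NaHCO₃: 146,000 g ÷ 84 g/mol = 1738 mol → 1738 eq of alkalinity.
(a) As CaCO₃: 1738 eq × 50 g/eq = 86,900 g.
(a) Rise: 86,900 g / 1,050,000 L × 1000 = 82.77 mg/L.

(b) After draining 45% and refilling: 127 × 0.55 + 31 × 0.45 = 83.8 ppm.
(b) Deficit to target: 109 − 83.8 = 25.2 mg/L.
(b) Mass: 25.2 mg/L × 342,000 L = 8618 g cyanuric acid.

(a) 82.8 ppm; (b) 8.62 kg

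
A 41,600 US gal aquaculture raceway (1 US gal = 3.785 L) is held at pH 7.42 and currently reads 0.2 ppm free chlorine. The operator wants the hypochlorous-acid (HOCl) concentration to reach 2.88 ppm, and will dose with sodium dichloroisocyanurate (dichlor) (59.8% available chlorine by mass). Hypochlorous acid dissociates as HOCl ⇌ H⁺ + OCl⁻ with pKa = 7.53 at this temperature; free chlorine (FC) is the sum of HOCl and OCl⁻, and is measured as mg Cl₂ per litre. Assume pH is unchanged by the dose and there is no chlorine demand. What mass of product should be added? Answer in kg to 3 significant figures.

1.29 kg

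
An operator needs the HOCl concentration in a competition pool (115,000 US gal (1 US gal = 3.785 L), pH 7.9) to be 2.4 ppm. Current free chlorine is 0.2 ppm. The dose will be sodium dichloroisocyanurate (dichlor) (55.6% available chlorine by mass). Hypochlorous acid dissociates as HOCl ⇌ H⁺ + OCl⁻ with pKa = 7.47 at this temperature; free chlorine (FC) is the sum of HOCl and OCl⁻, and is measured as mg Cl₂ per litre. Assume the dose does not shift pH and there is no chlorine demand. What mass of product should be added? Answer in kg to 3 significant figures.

6.78 kg

Volume: 115,000 US gal × 3.785 L/gal = 435,275 L.
[OCl⁻]/[HOCl] = 10^(pH − pKa) = 10^(7.9 − 7.47) = 2.692; fraction as HOCl = 1/(1 + 2.692) = 0.2709.
Free chlorine required for 2.4 ppm HOCl: 2.4 / 0.2709 = 8.86 ppm.
FC to add: 8.86 − 0.2 = 8.66 mg/L as Cl₂.
Cl₂ equivalent: 8.66 mg/L × 435,275 L = 3769 g.
Product at 55.6% available Cl: 3769 / 0.556 = 6779 g.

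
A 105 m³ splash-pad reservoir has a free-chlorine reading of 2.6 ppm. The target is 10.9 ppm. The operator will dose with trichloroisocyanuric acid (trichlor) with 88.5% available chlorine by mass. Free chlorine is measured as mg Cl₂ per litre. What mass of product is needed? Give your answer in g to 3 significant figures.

Volume: 105 m³ = 105,000 L.
Chlorine deficit: 10.9 − 2.6 = 8.3 ppm = 8.3 mg/L as Cl₂.
Cl₂ equivalent needed: 8.3 mg/L × 105,000 L = 871,500 mg = 871.5 g.
Product at 88.5% available chlorine: 871.5 / 0.885 = 984.7 g.

985 g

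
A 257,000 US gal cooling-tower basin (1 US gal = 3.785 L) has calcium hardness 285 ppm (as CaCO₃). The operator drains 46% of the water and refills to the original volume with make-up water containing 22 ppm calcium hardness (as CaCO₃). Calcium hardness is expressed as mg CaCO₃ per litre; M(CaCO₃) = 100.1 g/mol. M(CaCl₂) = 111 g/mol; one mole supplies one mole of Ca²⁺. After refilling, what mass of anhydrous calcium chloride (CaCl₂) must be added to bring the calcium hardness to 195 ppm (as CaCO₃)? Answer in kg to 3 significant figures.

Volume: 257,000 US gal × 3.785 L/gal = 972,745 L.
After draining 46% and refilling: 285 × 0.54 + 22 × 0.46 = 164.02 ppm.
Deficit to target: 195 − 164.02 = 30.98 mg/L.
As CaCO₃: 30.98 mg/L × 972,745 L = 30,140 g; ÷ 100.1 = 301.1 mol Ca²⁺.
Mass: 301.1 × 111 = 33,420 g.

33.4 kg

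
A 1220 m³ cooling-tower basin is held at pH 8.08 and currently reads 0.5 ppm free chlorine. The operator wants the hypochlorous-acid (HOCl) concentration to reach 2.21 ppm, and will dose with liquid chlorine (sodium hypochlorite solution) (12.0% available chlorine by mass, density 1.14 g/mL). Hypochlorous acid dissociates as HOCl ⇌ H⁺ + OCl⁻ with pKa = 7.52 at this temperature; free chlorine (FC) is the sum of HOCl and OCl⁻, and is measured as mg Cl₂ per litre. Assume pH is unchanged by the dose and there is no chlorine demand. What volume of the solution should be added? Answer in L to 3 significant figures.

Volume: 1220 m³ = 1,220,000 L.
[OCl⁻]/[HOCl] = 10^(pH − pKa) = 10^(8.08 − 7.52) = 3.631; fraction as HOCl = 1/(1 + 3.631) = 0.2159.
Free chlorine required for 2.21 ppm HOCl: 2.21 / 0.2159 = 10.23 ppm.
FC to add: 10.23 − 0.5 = 9.734 mg/L as Cl₂.
Cl₂ equivalent: 9.734 mg/L × 1,220,000 L = 11,880 g.
Product at 12.0% available Cl: 11,880 / 0.12 = 98,960 g.
Volume: 98,960 g ÷ 1.14 g/mL = 86,810 mL.

86.8 L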